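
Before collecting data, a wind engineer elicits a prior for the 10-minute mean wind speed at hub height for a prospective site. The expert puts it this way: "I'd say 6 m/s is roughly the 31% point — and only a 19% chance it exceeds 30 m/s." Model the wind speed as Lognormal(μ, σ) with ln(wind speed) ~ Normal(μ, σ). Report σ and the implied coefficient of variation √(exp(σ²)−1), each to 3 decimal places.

If T ~ Lognormal(μ,σ) then ln T ~ Normal(μ,σ), so the p-quantile of ln T is μ + z_p·σ.
ln(6) = 1.792 and ln(30) = 3.401; z_{0.31} = -0.4959, z_{0.81} = 0.8779.
σ = (3.401 − 1.792)/(0.8779 − (-0.4959)) = 1.172.
μ = 1.792 − (-0.4959)·1.172 = 2.373.
CV = √(exp(σ²)−1) = √(exp(1.3726)−1) = 1.716.

σ ≈ 1.172, CV ≈ 1.716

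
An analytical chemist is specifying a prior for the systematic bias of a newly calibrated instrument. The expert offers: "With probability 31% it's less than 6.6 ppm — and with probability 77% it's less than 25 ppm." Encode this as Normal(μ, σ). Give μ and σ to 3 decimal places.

μ = 13.989, σ = 14.902

The p-quantile of Normal(μ,σ) is μ + z_p·σ, with z_{0.31} = -0.4959 and z_{0.77} = 0.7388.
Eliminate σ: μ = (z₂·x₁ − z₁·x₂)/(z₂ − z₁) = (0.7388·6.6 − (-0.4959)·25)/1.235 = 13.989.
Then σ = (x₂ − x₁)/(z₂ − z₁) = (25 − 6.6)/1.235 = 14.902.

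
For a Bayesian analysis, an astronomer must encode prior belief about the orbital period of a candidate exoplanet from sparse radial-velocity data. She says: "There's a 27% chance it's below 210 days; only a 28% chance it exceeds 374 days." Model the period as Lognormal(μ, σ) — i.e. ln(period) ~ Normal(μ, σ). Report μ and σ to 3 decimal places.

μ ≈ 5.643, σ ≈ 0.483

If T ~ Lognormal(μ,σ) then ln T ~ Normal(μ,σ), so the p-quantile of ln T is μ + z_p·σ.
ln(210) = 5.347 and ln(374) = 5.924; z_{0.27} = -0.6128, z_{0.72} = 0.5828.
σ = (5.924 − 5.347)/(0.5828 − (-0.6128)) = 0.483.
μ = 5.347 − (-0.6128)·0.483 = 5.643.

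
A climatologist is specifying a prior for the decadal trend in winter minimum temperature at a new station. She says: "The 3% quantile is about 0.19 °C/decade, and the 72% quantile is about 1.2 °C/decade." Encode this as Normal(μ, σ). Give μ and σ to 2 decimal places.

μ = 0.96, σ = 0.41

The p-quantile of Normal(μ,σ) is μ + z_p·σ, with z_{0.03} = -1.881 and z_{0.72} = 0.5828.
Eliminate σ: μ = (z₂·x₁ − z₁·x₂)/(z₂ − z₁) = (0.5828·0.19 − (-1.881)·1.2)/2.464 = 0.96.
Then σ = (x₂ − x₁)/(z₂ − z₁) = (1.2 − 0.19)/2.464 = 0.41.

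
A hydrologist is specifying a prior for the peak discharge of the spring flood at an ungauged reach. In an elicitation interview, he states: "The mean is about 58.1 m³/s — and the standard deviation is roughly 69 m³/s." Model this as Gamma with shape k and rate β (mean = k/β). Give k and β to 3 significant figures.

For Gamma(k, rate β): mean = k/β, variance = k/β², so CV = 1/√k.
CV = SD/mean = 69/58.1 = 1.188, hence k = 1/CV² = 0.709.
Then β = k/mean = 0.709/58.1 = 0.0122.

k ≈ 0.709, β ≈ 0.0122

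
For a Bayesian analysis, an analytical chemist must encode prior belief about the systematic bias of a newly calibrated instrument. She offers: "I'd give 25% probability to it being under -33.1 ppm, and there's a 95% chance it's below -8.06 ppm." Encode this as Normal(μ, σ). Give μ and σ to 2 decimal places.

μ = -25.82, σ = 10.80

The p-quantile of Normal(μ,σ) is μ + z_p·σ, with z_{0.25} = -0.6745 and z_{0.95} = 1.645.
Eliminate σ: μ = (z₂·x₁ − z₁·x₂)/(z₂ − z₁) = (1.645·-33.1 − (-0.6745)·-8.06)/2.319 = -25.82.
Then σ = (x₂ − x₁)/(z₂ − z₁) = (-8.06 − -33.1)/2.319 = 10.80.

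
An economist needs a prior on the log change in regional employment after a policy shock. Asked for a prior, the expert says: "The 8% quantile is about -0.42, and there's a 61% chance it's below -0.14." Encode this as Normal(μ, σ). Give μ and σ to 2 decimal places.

μ = -0.19, σ = 0.17

For Normal(μ,σ), the p-quantile is μ + z_p·σ. Here z_{0.08} = -1.405, z_{0.61} = 0.2793.
So -0.42 = μ − 1.405σ and -0.14 = μ + 0.2793σ.
Subtracting: σ = (-0.14 − -0.42)/(0.2793 − (-1.405)) = 0.17.
Then μ = -0.42 − (-1.405)·0.17 = -0.19.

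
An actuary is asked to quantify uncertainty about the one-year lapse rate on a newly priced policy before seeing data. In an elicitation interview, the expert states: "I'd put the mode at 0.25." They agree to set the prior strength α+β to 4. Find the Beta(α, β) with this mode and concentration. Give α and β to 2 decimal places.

α = 1.50, β = 2.50

For α,β > 1 the Beta mode is (α−1)/(α+β−2). With α+β = 4, the mode is (α−1)/2.
Set (α−1)/2 = 0.25 → α = 1 + 0.25·2 = 1.50.
β = 4 − α = 2.50.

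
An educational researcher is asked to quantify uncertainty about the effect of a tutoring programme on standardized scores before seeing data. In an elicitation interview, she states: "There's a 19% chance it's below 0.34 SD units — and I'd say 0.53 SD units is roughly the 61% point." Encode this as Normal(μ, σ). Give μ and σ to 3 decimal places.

For Normal(μ,σ), the p-quantile is μ + z_p·σ. Here z_{0.19} = -0.8779, z_{0.61} = 0.2793.
So 0.34 = μ − 0.8779σ and 0.53 = μ + 0.2793σ.
Subtracting: σ = (0.53 − 0.34)/(0.2793 − (-0.8779)) = 0.164.
Then μ = 0.34 − (-0.8779)·0.164 = 0.484.

μ = 0.484, σ = 0.164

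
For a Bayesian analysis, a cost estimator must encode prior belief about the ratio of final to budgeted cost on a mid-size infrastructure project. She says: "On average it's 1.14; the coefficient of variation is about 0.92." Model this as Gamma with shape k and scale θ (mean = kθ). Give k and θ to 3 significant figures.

k ≈ 1.18, θ ≈ 0.965

For Gamma(k, scale θ): mean = kθ, variance = kθ², so CV = 1/√k.
CV = 0.92, hence k = 1/CV² = 1.18.
Then θ = mean/k = 1.14/1.18 = 0.965.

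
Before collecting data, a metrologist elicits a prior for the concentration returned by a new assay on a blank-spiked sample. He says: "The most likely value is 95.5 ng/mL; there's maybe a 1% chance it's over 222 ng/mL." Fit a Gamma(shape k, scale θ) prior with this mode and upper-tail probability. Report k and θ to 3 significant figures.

k ≈ 7.7, θ ≈ 14.3

Gamma(k,θ) with k>1 has mode (k−1)θ, so θ = 95.5/(k−1).
Need P(X < 222) = 0.99 with θ tied to k this way. Start at k = 2, θ = 95.5: P(X<222) ≈ 0.675.
Too low — raise k to concentrate. Iterating converges to k ≈ 7.7.
Then θ = 95.5/(7.7−1) ≈ 14.3.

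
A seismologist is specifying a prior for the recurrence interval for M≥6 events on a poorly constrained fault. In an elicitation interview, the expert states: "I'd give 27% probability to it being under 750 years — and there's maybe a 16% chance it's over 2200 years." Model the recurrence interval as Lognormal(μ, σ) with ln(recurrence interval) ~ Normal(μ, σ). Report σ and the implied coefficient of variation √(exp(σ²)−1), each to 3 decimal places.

σ ≈ 0.670, CV ≈ 0.752

If T ~ Lognormal(μ,σ) then ln T ~ Normal(μ,σ), so the p-quantile of ln T is μ + z_p·σ.
ln(750) = 6.62 and ln(2200) = 7.696; z_{0.27} = -0.6128, z_{0.84} = 0.9945.
σ = (7.696 − 6.62)/(0.9945 − (-0.6128)) = 0.670.
μ = 6.62 − (-0.6128)·0.670 = 7.030.
CV = √(exp(σ²)−1) = √(exp(0.4483)−1) = 0.752.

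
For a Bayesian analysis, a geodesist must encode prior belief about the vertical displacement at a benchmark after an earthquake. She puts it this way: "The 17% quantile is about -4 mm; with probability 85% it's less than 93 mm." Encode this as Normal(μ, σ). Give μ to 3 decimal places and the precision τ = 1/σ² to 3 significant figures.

μ = 42.496, τ = 0.000421

The p-quantile of Normal(μ,σ) is μ + z_p·σ, with z_{0.17} = -0.9542 and z_{0.85} = 1.036.
Eliminate σ: μ = (z₂·x₁ − z₁·x₂)/(z₂ − z₁) = (1.036·-4 − (-0.9542)·93)/1.991 = 42.496.
Then σ = (x₂ − x₁)/(z₂ − z₁) = (93 − -4)/1.991 = 48.729.
Precision τ = 1/σ² = 1/48.73² = 0.000421.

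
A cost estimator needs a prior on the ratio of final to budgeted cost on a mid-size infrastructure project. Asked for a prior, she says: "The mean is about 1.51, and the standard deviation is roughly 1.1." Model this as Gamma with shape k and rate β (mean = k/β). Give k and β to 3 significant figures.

For Gamma(k, rate β): mean = k/β, variance = k/β², so CV = 1/√k.
CV = SD/mean = 1.1/1.51 = 0.7285, hence k = 1/CV² = 1.88.
Then β = k/mean = 1.88/1.51 = 1.25.

k ≈ 1.88, β ≈ 1.25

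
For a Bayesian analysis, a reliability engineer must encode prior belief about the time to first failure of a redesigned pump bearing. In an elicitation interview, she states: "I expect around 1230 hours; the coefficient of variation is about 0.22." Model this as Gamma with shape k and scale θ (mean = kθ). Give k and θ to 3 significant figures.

For Gamma(k, scale θ): mean = kθ, variance = kθ², so CV = 1/√k.
CV = 0.22, hence k = 1/CV² = 20.7.
Then θ = mean/k = 1230/20.7 = 59.5.

k ≈ 20.7, θ ≈ 59.5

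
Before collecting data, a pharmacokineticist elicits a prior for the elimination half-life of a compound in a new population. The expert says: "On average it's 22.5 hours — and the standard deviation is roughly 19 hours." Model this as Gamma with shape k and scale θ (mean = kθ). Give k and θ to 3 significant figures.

For Gamma(k, scale θ): mean = kθ, variance = kθ², so CV = 1/√k.
CV = SD/mean = 19/22.5 = 0.8444, hence k = 1/CV² = 1.4.
Then θ = mean/k = 22.5/1.4 = 16.

k ≈ 1.4, θ ≈ 16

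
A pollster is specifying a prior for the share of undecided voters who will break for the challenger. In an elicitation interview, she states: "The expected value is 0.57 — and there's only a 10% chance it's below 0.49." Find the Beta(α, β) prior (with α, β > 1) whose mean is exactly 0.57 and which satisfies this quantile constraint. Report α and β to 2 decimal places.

With mean 0.57 fixed, write α = 0.57s, β = 0.43s where s = α+β.
Need P(θ < 0.49) = 0.1 under Beta(0.57s, 0.43s). Normal approximation: (q−m)/√(m(1−m)/s) ≈ z_{0.1} = -1.28, so s ≈ 0.57·0.43·(-1.28)²/(0.49−0.57)² = 62.9.
At s = 62.9: P(θ<0.49) ≈ 0.101. Adjusting to match 0.1 gives s ≈ 63.31.
So α = 0.57·63.31 ≈ 36.09, β = 0.43·63.31 ≈ 27.23.

α ≈ 36.09, β ≈ 27.23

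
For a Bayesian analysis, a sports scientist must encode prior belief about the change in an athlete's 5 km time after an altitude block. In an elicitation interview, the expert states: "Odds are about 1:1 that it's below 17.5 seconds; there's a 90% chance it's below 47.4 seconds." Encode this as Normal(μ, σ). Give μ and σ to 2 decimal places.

μ = 17.50, σ = 23.33

The p-quantile of Normal(μ,σ) is μ + z_p·σ, with z_{0.5} = 0 and z_{0.9} = 1.282.
Eliminate σ: μ = (z₂·x₁ − z₁·x₂)/(z₂ − z₁) = (1.282·17.5 − (0)·47.4)/1.282 = 17.50.
Then σ = (x₂ − x₁)/(z₂ − z₁) = (47.4 − 17.5)/1.282 = 23.33.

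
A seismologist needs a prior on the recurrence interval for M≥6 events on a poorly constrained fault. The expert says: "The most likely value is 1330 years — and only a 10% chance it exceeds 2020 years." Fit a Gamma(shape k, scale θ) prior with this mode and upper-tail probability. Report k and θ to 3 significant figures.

Gamma(k,θ) with k>1 has mode (k−1)θ, so θ = 1330/(k−1).
Need P(X < 2020) = 0.9 with θ tied to k this way. Start at k = 2, θ = 1330: P(X<2020) ≈ 0.448.
Too low — raise k to concentrate. Iterating converges to k ≈ 11.7.
Then θ = 1330/(11.7−1) ≈ 125.

k ≈ 11.7, θ ≈ 125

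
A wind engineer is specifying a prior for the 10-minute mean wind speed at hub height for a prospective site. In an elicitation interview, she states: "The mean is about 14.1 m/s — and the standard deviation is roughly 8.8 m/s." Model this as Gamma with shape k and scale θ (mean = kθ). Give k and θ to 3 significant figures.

k ≈ 2.57, θ ≈ 5.49

For Gamma(k, scale θ): mean = kθ, variance = kθ², so CV = 1/√k.
CV = SD/mean = 8.8/14.1 = 0.6241, hence k = 1/CV² = 2.57.
Then θ = mean/k = 14.1/2.57 = 5.49.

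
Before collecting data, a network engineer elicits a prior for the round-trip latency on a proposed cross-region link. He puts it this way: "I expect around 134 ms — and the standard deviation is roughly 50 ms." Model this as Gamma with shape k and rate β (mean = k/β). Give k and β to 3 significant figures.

For Gamma(k, rate β): mean = k/β, variance = k/β², so CV = 1/√k.
CV = SD/mean = 50/134 = 0.3731, hence k = 1/CV² = 7.18.
Then β = k/mean = 7.18/134 = 0.0536.

k ≈ 7.18, β ≈ 0.0536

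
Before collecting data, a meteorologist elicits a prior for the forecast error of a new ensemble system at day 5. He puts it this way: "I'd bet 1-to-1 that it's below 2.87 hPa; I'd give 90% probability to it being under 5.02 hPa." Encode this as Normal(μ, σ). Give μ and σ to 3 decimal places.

μ = 2.870, σ = 1.678

The p-quantile of Normal(μ,σ) is μ + z_p·σ, with z_{0.5} = 0 and z_{0.9} = 1.282.
Eliminate σ: μ = (z₂·x₁ − z₁·x₂)/(z₂ − z₁) = (1.282·2.87 − (0)·5.02)/1.282 = 2.870.
Then σ = (x₂ − x₁)/(z₂ − z₁) = (5.02 − 2.87)/1.282 = 1.678.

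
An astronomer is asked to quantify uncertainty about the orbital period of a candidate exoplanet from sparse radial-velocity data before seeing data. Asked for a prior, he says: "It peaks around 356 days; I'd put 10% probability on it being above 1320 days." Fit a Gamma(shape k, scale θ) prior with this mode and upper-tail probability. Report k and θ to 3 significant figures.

k ≈ 2.08, θ ≈ 329

Gamma(k,θ) with k>1 has mode (k−1)θ, so θ = 356/(k−1).
Need P(X < 1320) = 0.9 with θ tied to k this way. Start at k = 2, θ = 356: P(X<1320) ≈ 0.885.
Too low — raise k to concentrate. Iterating converges to k ≈ 2.08.
Then θ = 356/(2.08−1) ≈ 329.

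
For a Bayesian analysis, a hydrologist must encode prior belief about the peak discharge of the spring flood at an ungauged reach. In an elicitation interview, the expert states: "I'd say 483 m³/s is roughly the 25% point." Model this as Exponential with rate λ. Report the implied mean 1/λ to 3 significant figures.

mean ≈ 1680 m³/s

P(T < 483.0) = 1 − e^(−λ·483.0) = 0.25, so λ = −ln(1−0.25)/483.0 = −ln(0.75)/483.0 = 0.000596.
Mean = 1/λ = 1680 m³/s.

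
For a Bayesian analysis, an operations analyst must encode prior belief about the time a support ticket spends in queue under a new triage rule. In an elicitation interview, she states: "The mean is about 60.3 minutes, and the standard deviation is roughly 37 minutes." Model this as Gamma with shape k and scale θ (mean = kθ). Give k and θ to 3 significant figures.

k ≈ 2.66, θ ≈ 22.7

For Gamma(k, scale θ): mean = kθ, variance = kθ², so CV = 1/√k.
CV = SD/mean = 37/60.3 = 0.6136, hence k = 1/CV² = 2.66.
Then θ = mean/k = 60.3/2.66 = 22.7.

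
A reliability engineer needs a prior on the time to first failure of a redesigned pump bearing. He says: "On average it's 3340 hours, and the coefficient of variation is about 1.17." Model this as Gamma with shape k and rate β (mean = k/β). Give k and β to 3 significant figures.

k ≈ 0.731, β ≈ 0.000219

For Gamma(k, rate β): mean = k/β, variance = k/β², so CV = 1/√k.
CV = 1.17, hence k = 1/CV² = 0.731.
Then β = k/mean = 0.731/3340 = 0.000219.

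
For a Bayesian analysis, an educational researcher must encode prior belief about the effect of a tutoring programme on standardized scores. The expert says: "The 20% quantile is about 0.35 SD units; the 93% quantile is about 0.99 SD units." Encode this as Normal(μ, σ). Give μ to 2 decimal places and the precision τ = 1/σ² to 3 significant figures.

For Normal(μ,σ), the p-quantile is μ + z_p·σ. Here z_{0.2} = -0.8416, z_{0.93} = 1.476.
So 0.35 = μ − 0.8416σ and 0.99 = μ + 1.476σ.
Subtracting: σ = (0.99 − 0.35)/(1.476 − (-0.8416)) = 0.28.
Then μ = 0.35 − (-0.8416)·0.28 = 0.58.
Precision τ = 1/σ² = 1/0.2762² = 13.1.

μ = 0.58, τ = 13.1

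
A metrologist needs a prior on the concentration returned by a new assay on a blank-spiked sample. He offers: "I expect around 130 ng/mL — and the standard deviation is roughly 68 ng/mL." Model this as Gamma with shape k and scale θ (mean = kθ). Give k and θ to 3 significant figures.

For Gamma(k, scale θ): mean = kθ, variance = kθ², so CV = 1/√k.
CV = SD/mean = 68/130 = 0.5231, hence k = 1/CV² = 3.65.
Then θ = mean/k = 130/3.65 = 35.6.

k ≈ 3.65, θ ≈ 35.6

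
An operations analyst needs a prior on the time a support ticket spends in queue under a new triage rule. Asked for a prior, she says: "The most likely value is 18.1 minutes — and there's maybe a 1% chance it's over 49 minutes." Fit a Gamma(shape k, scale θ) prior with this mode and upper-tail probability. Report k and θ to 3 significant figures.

Gamma(k,θ) with k>1 has mode (k−1)θ, so θ = 18.1/(k−1).
Need P(X < 49) = 0.99 with θ tied to k this way. Start at k = 2, θ = 18.1: P(X<49) ≈ 0.753.
Too low — raise k to concentrate. Iterating converges to k ≈ 5.65.
Then θ = 18.1/(5.65−1) ≈ 3.89.

k ≈ 5.65, θ ≈ 3.89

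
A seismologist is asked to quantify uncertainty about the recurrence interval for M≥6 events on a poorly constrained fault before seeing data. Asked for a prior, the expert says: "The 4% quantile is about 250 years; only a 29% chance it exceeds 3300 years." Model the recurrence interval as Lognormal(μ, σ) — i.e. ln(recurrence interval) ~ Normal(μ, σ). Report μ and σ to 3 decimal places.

μ ≈ 7.482, σ ≈ 1.120

If T ~ Lognormal(μ,σ) then ln T ~ Normal(μ,σ), so the p-quantile of ln T is μ + z_p·σ.
ln(250) = 5.521 and ln(3300) = 8.102; z_{0.04} = -1.751, z_{0.71} = 0.5534.
σ = (8.102 − 5.521)/(0.5534 − (-1.751)) = 1.120.
μ = 5.521 − (-1.751)·1.120 = 7.482.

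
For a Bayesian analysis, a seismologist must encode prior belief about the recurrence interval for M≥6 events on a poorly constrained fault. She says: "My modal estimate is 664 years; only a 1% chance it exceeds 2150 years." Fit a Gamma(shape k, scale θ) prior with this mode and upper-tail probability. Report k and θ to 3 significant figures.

k ≈ 4.2, θ ≈ 207

Gamma(k,θ) with k>1 has mode (k−1)θ, so θ = 664/(k−1).
Need P(X < 2150) = 0.99 with θ tied to k this way. Start at k = 2, θ = 664: P(X<2150) ≈ 0.834.
Too low — raise k to concentrate. Iterating converges to k ≈ 4.2.
Then θ = 664/(4.2−1) ≈ 207.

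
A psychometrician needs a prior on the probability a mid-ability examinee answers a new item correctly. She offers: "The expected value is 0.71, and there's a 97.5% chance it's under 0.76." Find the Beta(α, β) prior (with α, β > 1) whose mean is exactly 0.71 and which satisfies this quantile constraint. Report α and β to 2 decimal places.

With mean 0.71 fixed, write α = 0.71s, β = 0.29s where s = α+β.
Need P(θ < 0.76) = 0.975 under Beta(0.71s, 0.29s). Normal approximation: (q−m)/√(m(1−m)/s) ≈ z_{0.975} = 1.96, so s ≈ 0.71·0.29·(1.96)²/(0.76−0.71)² = 316.4.
At s = 316.4: P(θ<0.76) ≈ 0.978. Adjusting to match 0.975 gives s ≈ 298.60.
So α = 0.71·298.60 ≈ 212.00, β = 0.29·298.60 ≈ 86.59.

α ≈ 212.00, β ≈ 86.59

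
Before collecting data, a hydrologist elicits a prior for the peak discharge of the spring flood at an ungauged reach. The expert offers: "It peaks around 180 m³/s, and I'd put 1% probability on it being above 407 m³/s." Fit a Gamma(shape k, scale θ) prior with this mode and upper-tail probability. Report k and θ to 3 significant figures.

k ≈ 8.2, θ ≈ 25

Gamma(k,θ) with k>1 has mode (k−1)θ, so θ = 180/(k−1).
Need P(X < 407) = 0.99 with θ tied to k this way. Start at k = 2, θ = 180: P(X<407) ≈ 0.660.
Too low — raise k to concentrate. Iterating converges to k ≈ 8.2.
Then θ = 180/(8.2−1) ≈ 25.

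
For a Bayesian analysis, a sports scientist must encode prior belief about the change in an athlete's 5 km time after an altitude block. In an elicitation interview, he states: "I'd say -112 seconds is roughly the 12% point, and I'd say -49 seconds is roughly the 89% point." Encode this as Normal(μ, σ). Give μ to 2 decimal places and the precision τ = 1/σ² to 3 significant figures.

μ = -81.18, τ = 0.00145

For Normal(μ,σ), the p-quantile is μ + z_p·σ. Here z_{0.12} = -1.175, z_{0.89} = 1.227.
So -112 = μ − 1.175σ and -49 = μ + 1.227σ.
Subtracting: σ = (-49 − -112)/(1.227 − (-1.175)) = 26.23.
Then μ = -112 − (-1.175)·26.23 = -81.18.
Precision τ = 1/σ² = 1/26.23² = 0.00145.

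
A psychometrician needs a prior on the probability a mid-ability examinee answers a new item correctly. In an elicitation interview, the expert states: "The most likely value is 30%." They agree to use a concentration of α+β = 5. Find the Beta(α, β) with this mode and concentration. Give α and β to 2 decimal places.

α = 1.90, β = 3.10

For α,β > 1 the Beta mode is (α−1)/(α+β−2). With α+β = 5, the mode is (α−1)/3.
Set (α−1)/3 = 0.3 → α = 1 + 0.3·3 = 1.90.
β = 5 − α = 3.10.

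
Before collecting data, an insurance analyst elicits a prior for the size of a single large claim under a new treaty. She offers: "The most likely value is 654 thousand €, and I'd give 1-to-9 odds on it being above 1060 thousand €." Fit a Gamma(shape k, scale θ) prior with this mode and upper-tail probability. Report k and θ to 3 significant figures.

Gamma(k,θ) with k>1 has mode (k−1)θ, so θ = 654/(k−1).
Need P(X < 1060) = 0.9 with θ tied to k this way. Start at k = 2, θ = 654: P(X<1060) ≈ 0.482.
Too low — raise k to concentrate. Iterating converges to k ≈ 9.07.
Then θ = 654/(9.07−1) ≈ 81.

k ≈ 9.07, θ ≈ 81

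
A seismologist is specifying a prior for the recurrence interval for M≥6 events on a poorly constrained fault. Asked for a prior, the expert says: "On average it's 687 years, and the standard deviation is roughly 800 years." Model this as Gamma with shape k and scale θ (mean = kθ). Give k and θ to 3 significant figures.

k ≈ 0.737, θ ≈ 932

For Gamma(k, scale θ): mean = kθ, variance = kθ², so CV = 1/√k.
CV = SD/mean = 800/687 = 1.164, hence k = 1/CV² = 0.737.
Then θ = mean/k = 687/0.737 = 932.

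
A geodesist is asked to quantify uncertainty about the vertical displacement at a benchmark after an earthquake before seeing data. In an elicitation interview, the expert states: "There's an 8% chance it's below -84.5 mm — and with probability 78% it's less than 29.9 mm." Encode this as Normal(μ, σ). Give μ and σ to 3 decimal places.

μ = -10.673, σ = 52.543

The p-quantile of Normal(μ,σ) is μ + z_p·σ, with z_{0.08} = -1.405 and z_{0.78} = 0.7722.
Eliminate σ: μ = (z₂·x₁ − z₁·x₂)/(z₂ − z₁) = (0.7722·-84.5 − (-1.405)·29.9)/2.177 = -10.673.
Then σ = (x₂ − x₁)/(z₂ − z₁) = (29.9 − -84.5)/2.177 = 52.543.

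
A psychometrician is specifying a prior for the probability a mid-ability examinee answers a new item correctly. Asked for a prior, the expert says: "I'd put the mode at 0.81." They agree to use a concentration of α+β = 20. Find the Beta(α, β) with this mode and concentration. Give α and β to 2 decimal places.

α = 15.58, β = 4.42

For α,β > 1 the Beta mode is (α−1)/(α+β−2). With α+β = 20, the mode is (α−1)/18.
Set (α−1)/18 = 0.81 → α = 1 + 0.81·18 = 15.58.
β = 20 − α = 4.42.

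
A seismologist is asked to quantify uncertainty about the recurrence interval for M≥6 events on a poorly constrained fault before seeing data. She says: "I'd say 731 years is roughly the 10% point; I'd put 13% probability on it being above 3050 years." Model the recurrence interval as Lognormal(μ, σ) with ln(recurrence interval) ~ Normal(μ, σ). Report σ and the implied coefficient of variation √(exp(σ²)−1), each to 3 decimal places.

σ ≈ 0.593, CV ≈ 0.649

If T ~ Lognormal(μ,σ) then ln T ~ Normal(μ,σ), so the p-quantile of ln T is μ + z_p·σ.
ln(731) = 6.594 and ln(3050) = 8.023; z_{0.1} = -1.282, z_{0.87} = 1.126.
σ = (8.023 − 6.594)/(1.126 − (-1.282)) = 0.593.
μ = 6.594 − (-1.282)·0.593 = 7.355.
CV = √(exp(σ²)−1) = √(exp(0.3519)−1) = 0.649.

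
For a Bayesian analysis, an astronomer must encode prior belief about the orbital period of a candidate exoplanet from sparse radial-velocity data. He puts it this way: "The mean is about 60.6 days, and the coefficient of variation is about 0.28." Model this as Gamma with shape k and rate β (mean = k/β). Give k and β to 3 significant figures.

k ≈ 12.8, β ≈ 0.21

For Gamma(k, rate β): mean = k/β, variance = k/β², so CV = 1/√k.
CV = 0.28, hence k = 1/CV² = 12.8.
Then β = k/mean = 12.8/60.6 = 0.21.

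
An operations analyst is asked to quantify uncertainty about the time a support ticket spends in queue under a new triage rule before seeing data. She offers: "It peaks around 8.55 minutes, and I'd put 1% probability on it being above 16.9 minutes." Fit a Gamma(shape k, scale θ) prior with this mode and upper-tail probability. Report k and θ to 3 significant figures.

Gamma(k,θ) with k>1 has mode (k−1)θ, so θ = 8.55/(k−1).
Need P(X < 16.9) = 0.99 with θ tied to k this way. Start at k = 2, θ = 8.55: P(X<16.9) ≈ 0.588.
Too low — raise k to concentrate. Iterating converges to k ≈ 11.6.
Then θ = 8.55/(11.6−1) ≈ 0.806.

k ≈ 11.6, θ ≈ 0.806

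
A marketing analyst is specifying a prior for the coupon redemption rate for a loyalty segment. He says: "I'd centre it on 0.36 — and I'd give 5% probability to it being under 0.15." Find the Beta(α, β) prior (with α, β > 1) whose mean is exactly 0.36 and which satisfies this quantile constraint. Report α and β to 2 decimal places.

With mean 0.36 fixed, write α = 0.36s, β = 0.64s where s = α+β.
Need P(θ < 0.15) = 0.05 under Beta(0.36s, 0.64s). Normal approximation: (q−m)/√(m(1−m)/s) ≈ z_{0.05} = -1.64, so s ≈ 0.36·0.64·(-1.64)²/(0.15−0.36)² = 14.1.
At s = 14.1: P(θ<0.15) ≈ 0.032. Adjusting to match 0.05 gives s ≈ 11.34.
So α = 0.36·11.34 ≈ 4.08, β = 0.64·11.34 ≈ 7.26.

α ≈ 4.08, β ≈ 7.26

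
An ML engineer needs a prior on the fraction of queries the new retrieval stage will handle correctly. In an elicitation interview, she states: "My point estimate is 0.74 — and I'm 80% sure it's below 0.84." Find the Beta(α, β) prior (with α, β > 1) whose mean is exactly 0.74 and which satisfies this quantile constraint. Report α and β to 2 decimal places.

α ≈ 10.47, β ≈ 3.68

With mean 0.74 fixed, write α = 0.74s, β = 0.26s where s = α+β.
Need P(θ < 0.84) = 0.8 under Beta(0.74s, 0.26s). Normal approximation: (q−m)/√(m(1−m)/s) ≈ z_{0.8} = 0.842, so s ≈ 0.74·0.26·(0.842)²/(0.84−0.74)² = 13.6.
At s = 13.6: P(θ<0.84) ≈ 0.794. Adjusting to match 0.8 gives s ≈ 14.15.
So α = 0.74·14.15 ≈ 10.47, β = 0.26·14.15 ≈ 3.68.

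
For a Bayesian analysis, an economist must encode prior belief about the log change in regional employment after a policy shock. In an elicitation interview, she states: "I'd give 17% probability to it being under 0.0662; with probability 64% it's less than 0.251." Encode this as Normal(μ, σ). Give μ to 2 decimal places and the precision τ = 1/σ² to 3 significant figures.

μ = 0.20, τ = 50.5

For Normal(μ,σ), the p-quantile is μ + z_p·σ. Here z_{0.17} = -0.9542, z_{0.64} = 0.3585.
So 0.0662 = μ − 0.9542σ and 0.251 = μ + 0.3585σ.
Subtracting: σ = (0.251 − 0.0662)/(0.3585 − (-0.9542)) = 0.14.
Then μ = 0.0662 − (-0.9542)·0.14 = 0.20.
Precision τ = 1/σ² = 1/0.1408² = 50.5.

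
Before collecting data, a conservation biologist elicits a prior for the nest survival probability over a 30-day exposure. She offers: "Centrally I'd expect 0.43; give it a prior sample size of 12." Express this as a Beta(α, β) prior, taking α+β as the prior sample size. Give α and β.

Under the effective-sample-size interpretation, Beta(α, β) has prior mean α/(α+β) and prior sample size α+β.
So α+β = 12 and α/(α+β) = 0.43, giving α = 0.43·12 = 5.16 and β = 12 − 5.16 = 6.84.

α = 5.16, β = 6.84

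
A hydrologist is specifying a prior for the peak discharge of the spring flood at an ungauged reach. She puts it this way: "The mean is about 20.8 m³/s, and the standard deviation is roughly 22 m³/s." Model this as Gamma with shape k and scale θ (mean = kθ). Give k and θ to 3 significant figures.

k ≈ 0.894, θ ≈ 23.3

For Gamma(k, scale θ): mean = kθ, variance = kθ², so CV = 1/√k.
CV = SD/mean = 22/20.8 = 1.058, hence k = 1/CV² = 0.894.
Then θ = mean/k = 20.8/0.894 = 23.3.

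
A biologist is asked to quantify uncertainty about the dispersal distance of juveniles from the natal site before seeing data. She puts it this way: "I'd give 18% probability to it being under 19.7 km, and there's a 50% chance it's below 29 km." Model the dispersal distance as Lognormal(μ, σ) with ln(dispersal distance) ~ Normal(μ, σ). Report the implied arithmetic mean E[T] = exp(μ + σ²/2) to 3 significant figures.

If T ~ Lognormal(μ,σ) then ln T ~ Normal(μ,σ), so the p-quantile of ln T is μ + z_p·σ.
ln(19.7) = 2.981 and ln(29) = 3.367; z_{0.18} = -0.9154, z_{0.5} = 0.
σ = (3.367 − 2.981)/(0 − (-0.9154)) = 0.422.
μ = 2.981 − (-0.9154)·0.422 = 3.367.
E[T] = exp(μ + σ²/2) = exp(3.367 + 0.0892) = 31.7 km.

E[T] ≈ 31.7 km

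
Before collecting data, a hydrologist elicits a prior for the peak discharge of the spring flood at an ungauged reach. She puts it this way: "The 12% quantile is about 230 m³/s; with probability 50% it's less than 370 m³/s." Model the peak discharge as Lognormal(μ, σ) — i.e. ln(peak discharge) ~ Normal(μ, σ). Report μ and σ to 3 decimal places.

μ ≈ 5.914, σ ≈ 0.405

If T ~ Lognormal(μ,σ) then ln T ~ Normal(μ,σ), so the p-quantile of ln T is μ + z_p·σ.
ln(230) = 5.438 and ln(370) = 5.914; z_{0.12} = -1.175, z_{0.5} = 0.
σ = (5.914 − 5.438)/(0 − (-1.175)) = 0.405.
μ = 5.438 − (-1.175)·0.405 = 5.914.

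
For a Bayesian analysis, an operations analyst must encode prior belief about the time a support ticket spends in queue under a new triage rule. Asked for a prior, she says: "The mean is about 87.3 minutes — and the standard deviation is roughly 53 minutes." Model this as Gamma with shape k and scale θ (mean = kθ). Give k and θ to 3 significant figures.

k ≈ 2.71, θ ≈ 32.2

For Gamma(k, scale θ): mean = kθ, variance = kθ², so CV = 1/√k.
CV = SD/mean = 53/87.3 = 0.6071, hence k = 1/CV² = 2.71.
Then θ = mean/k = 87.3/2.71 = 32.2.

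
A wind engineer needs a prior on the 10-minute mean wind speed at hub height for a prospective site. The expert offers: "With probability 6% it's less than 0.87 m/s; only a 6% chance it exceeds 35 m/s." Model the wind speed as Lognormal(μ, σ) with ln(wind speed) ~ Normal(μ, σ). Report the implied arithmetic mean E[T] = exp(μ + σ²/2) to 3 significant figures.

If T ~ Lognormal(μ,σ) then ln T ~ Normal(μ,σ), so the p-quantile of ln T is μ + z_p·σ.
ln(0.87) = -0.1393 and ln(35) = 3.555; z_{0.06} = -1.555, z_{0.94} = 1.555.
σ = (3.555 − -0.1393)/(1.555 − (-1.555)) = 1.188.
μ = -0.1393 − (-1.555)·1.188 = 1.708.
E[T] = exp(μ + σ²/2) = exp(1.708 + 0.7059) = 11.2 m/s.

E[T] ≈ 11.2 m/s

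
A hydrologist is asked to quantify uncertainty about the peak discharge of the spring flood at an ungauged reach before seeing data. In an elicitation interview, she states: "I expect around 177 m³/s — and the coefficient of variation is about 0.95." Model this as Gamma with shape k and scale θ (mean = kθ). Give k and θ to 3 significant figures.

k ≈ 1.11, θ ≈ 160

For Gamma(k, scale θ): mean = kθ, variance = kθ², so CV = 1/√k.
CV = 0.95, hence k = 1/CV² = 1.11.
Then θ = mean/k = 177/1.11 = 160.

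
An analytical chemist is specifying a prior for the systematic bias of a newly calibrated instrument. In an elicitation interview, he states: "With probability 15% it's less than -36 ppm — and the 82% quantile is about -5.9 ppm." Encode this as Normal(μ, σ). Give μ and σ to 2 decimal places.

μ = -20.02, σ = 15.42

The p-quantile of Normal(μ,σ) is μ + z_p·σ, with z_{0.15} = -1.036 and z_{0.82} = 0.9154.
Eliminate σ: μ = (z₂·x₁ − z₁·x₂)/(z₂ − z₁) = (0.9154·-36 − (-1.036)·-5.9)/1.952 = -20.02.
Then σ = (x₂ − x₁)/(z₂ − z₁) = (-5.9 − -36)/1.952 = 15.42.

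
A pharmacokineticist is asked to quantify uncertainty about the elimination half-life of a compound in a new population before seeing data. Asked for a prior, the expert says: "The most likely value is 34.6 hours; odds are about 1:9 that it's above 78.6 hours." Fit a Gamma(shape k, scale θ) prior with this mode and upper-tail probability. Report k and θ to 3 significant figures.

Gamma(k,θ) with k>1 has mode (k−1)θ, so θ = 34.6/(k−1).
Need P(X < 78.6) = 0.9 with θ tied to k this way. Start at k = 2, θ = 34.6: P(X<78.6) ≈ 0.663.
Too low — raise k to concentrate. Iterating converges to k ≈ 3.86.
Then θ = 34.6/(3.86−1) ≈ 12.1.

k ≈ 3.86, θ ≈ 12.1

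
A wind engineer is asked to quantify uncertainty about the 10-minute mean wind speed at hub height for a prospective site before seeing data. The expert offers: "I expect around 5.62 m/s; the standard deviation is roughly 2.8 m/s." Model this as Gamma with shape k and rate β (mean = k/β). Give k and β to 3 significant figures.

k ≈ 4.03, β ≈ 0.717

For Gamma(k, rate β): mean = k/β, variance = k/β², so CV = 1/√k.
CV = SD/mean = 2.8/5.62 = 0.4982, hence k = 1/CV² = 4.03.
Then β = k/mean = 4.03/5.62 = 0.717.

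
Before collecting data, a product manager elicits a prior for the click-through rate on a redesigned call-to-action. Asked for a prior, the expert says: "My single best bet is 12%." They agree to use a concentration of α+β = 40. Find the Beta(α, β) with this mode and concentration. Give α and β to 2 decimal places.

α = 5.56, β = 34.44

For α,β > 1 the Beta mode is (α−1)/(α+β−2). With α+β = 40, the mode is (α−1)/38.
Set (α−1)/38 = 0.12 → α = 1 + 0.12·38 = 5.56.
β = 40 − α = 34.44.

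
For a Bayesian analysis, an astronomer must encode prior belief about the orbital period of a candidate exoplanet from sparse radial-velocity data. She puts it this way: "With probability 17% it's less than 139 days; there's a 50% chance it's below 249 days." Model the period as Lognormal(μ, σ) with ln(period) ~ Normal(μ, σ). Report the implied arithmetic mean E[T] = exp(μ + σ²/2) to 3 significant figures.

If T ~ Lognormal(μ,σ) then ln T ~ Normal(μ,σ), so the p-quantile of ln T is μ + z_p·σ.
ln(139) = 4.934 and ln(249) = 5.517; z_{0.17} = -0.9542, z_{0.5} = 0.
σ = (5.517 − 4.934)/(0 − (-0.9542)) = 0.611.
μ = 4.934 − (-0.9542)·0.611 = 5.517.
E[T] = exp(μ + σ²/2) = exp(5.517 + 0.1867) = 300 days.

E[T] ≈ 300 days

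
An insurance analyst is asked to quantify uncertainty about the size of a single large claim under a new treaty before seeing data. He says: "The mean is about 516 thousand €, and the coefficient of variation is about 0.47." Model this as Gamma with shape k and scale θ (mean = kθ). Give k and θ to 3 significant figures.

k ≈ 4.53, θ ≈ 114

For Gamma(k, scale θ): mean = kθ, variance = kθ², so CV = 1/√k.
CV = 0.47, hence k = 1/CV² = 4.53.
Then θ = mean/k = 516/4.53 = 114.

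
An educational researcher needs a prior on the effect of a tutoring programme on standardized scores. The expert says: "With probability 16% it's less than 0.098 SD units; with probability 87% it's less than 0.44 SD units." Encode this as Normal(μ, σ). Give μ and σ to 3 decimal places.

μ = 0.258, σ = 0.161

For Normal(μ,σ), the p-quantile is μ + z_p·σ. Here z_{0.16} = -0.9945, z_{0.87} = 1.126.
So 0.098 = μ − 0.9945σ and 0.44 = μ + 1.126σ.
Subtracting: σ = (0.44 − 0.098)/(1.126 − (-0.9945)) = 0.161.
Then μ = 0.098 − (-0.9945)·0.161 = 0.258.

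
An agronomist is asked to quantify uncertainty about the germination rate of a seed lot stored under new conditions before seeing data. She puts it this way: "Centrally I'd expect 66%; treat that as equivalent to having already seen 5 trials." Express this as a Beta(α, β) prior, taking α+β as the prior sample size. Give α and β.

Under the effective-sample-size interpretation, Beta(α, β) has prior mean α/(α+β) and prior sample size α+β.
So α+β = 5 and α/(α+β) = 0.66, giving α = 0.66·5 = 3.3 and β = 5 − 3.3 = 1.7.

α = 3.3, β = 1.7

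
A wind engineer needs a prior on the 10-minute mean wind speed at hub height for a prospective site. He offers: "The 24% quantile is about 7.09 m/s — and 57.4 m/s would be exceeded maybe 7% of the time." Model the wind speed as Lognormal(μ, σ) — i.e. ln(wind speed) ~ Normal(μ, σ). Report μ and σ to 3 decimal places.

μ ≈ 2.636, σ ≈ 0.958

If T ~ Lognormal(μ,σ) then ln T ~ Normal(μ,σ), so the p-quantile of ln T is μ + z_p·σ.
ln(7.09) = 1.959 and ln(57.4) = 4.05; z_{0.24} = -0.7063, z_{0.93} = 1.476.
σ = (4.05 − 1.959)/(1.476 − (-0.7063)) = 0.958.
μ = 1.959 − (-0.7063)·0.958 = 2.636.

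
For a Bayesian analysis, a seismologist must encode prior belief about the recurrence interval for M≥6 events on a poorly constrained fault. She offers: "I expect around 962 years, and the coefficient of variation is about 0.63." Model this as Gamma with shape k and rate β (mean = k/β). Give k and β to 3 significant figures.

k ≈ 2.52, β ≈ 0.00262

For Gamma(k, rate β): mean = k/β, variance = k/β², so CV = 1/√k.
CV = 0.63, hence k = 1/CV² = 2.52.
Then β = k/mean = 2.52/962 = 0.00262.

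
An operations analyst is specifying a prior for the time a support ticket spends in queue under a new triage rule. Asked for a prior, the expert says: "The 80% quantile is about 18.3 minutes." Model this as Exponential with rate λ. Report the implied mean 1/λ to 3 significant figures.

P(T < 18.3) = 1 − e^(−λ·18.3) = 0.8, so λ = −ln(1−0.8)/18.3 = −ln(0.2)/18.3 = 0.0879.
Mean = 1/λ = 11.4 minutes.

mean ≈ 11.4 minutes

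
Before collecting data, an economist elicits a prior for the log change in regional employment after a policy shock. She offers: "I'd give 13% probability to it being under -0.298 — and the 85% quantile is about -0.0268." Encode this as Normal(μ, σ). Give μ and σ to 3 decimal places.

For Normal(μ,σ), the p-quantile is μ + z_p·σ. Here z_{0.13} = -1.126, z_{0.85} = 1.036.
So -0.298 = μ − 1.126σ and -0.0268 = μ + 1.036σ.
Subtracting: σ = (-0.0268 − -0.298)/(1.036 − (-1.126)) = 0.125.
Then μ = -0.298 − (-1.126)·0.125 = -0.157.

μ = -0.157, σ = 0.125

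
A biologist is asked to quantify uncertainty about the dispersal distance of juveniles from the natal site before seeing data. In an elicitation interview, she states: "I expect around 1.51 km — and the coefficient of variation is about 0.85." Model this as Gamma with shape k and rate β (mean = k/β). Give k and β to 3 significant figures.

k ≈ 1.38, β ≈ 0.917

For Gamma(k, rate β): mean = k/β, variance = k/β², so CV = 1/√k.
CV = 0.85, hence k = 1/CV² = 1.38.
Then β = k/mean = 1.38/1.51 = 0.917.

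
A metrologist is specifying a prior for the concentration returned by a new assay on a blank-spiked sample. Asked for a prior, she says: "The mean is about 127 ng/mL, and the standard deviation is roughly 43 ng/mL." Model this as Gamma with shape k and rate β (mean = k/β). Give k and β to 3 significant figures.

For Gamma(k, rate β): mean = k/β, variance = k/β², so CV = 1/√k.
CV = SD/mean = 43/127 = 0.3386, hence k = 1/CV² = 8.72.
Then β = k/mean = 8.72/127 = 0.0687.

k ≈ 8.72, β ≈ 0.0687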